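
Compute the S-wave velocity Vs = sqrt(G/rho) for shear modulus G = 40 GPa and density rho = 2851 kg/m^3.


Convert G to Pa: G = 40e9 Pa
Compute G/rho = 40e9 / 2851 = 14030164.8544
Vs = sqrt(14030164.8544) = 3745.69 m/s

3745.69


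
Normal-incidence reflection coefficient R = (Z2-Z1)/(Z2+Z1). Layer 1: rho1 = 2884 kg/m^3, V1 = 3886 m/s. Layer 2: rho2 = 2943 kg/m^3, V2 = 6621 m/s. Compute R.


Z1 = 2884 * 3886 = 11207224
Z2 = 2943 * 6621 = 19485603
R = (19485603 - 11207224) / (19485603 + 11207224) = 8278379 / 30692827 = 0.2697

0.2697


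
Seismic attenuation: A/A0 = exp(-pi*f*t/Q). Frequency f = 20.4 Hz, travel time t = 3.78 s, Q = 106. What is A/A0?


pi*f*t/Q = pi*20.4*3.78/106 = 2.28542
A/A0 = exp(-2.28542) = 0.101731

0.101731


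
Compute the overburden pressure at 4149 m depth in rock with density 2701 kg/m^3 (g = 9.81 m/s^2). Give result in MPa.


P = rho * g * z / 1e6
= 2701 * 9.81 * 4149 / 1e6
= 109935264.69 / 1e6
= 109.9353 MPa

109.9353


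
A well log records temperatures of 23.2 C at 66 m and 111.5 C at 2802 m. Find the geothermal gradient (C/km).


dT = 111.5 - 23.2 = 88.3 C
dz = 2802 - 66 = 2736 m
gradient = dT/dz * 1000 = 88.3/2736 * 1000 = 32.2734 C/km

32.2734


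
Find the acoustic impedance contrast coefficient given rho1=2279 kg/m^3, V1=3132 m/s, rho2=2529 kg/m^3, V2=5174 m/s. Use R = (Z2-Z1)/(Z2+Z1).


Z1 = 2279 * 3132 = 7137828
Z2 = 2529 * 5174 = 13085046
R = (13085046 - 7137828) / (13085046 + 7137828) = 5947218 / 20222874 = 0.2941

0.2941


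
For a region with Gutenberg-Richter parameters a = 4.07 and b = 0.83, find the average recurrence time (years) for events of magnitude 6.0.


log10(N) = 4.07 - 0.83*6.0 = -0.91
N = 10^-0.91 = 0.123027
T = 1/N = 1/0.123027 = 8.1283 years

8.1283


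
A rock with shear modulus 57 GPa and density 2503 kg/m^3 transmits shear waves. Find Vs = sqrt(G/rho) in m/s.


Convert G to Pa: G = 57e9 Pa
Compute G/rho = 57e9 / 2503 = 22772672.7926
Vs = sqrt(22772672.7926) = 4772.07 m/s

4772.07


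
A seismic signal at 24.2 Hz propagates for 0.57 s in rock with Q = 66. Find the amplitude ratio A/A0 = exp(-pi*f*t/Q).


pi*f*t/Q = pi*24.2*0.57/66 = 0.656593
A/A0 = exp(-0.656593) = 0.518615

0.518615


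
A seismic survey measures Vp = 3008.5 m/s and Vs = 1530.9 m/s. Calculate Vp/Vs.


Vp/Vs = 3008.5 / 1530.9
= 1.9652

1.9652


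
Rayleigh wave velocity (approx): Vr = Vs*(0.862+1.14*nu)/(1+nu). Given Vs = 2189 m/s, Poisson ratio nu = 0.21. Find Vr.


Numerator factor = 0.862 + 1.14*0.21 = 1.1014
Denominator = 1 + 0.21 = 1.21
Vr = 2189 * 1.1014 / 1.21 = 1992.53 m/s

1992.53


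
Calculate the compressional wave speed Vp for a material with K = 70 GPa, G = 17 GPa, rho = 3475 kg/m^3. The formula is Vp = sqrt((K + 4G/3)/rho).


First compute the effective modulus:
K + 4G/3 = 70e9 + 4*17e9/3 = 92666666666.67 Pa
Then divide by density:
92666666666.67 / 3475 = 26666666.6667 Pa/(kg/m^3)
Take the square root:
Vp = sqrt(26666666.6667) = 5163.98 m/s

5163.98


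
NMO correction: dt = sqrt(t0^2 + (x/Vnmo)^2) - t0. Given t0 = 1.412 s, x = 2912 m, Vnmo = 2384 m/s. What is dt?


x/Vnmo = 2912/2384 = 1.221477
(x/Vnmo)^2 = 1.492005
t0^2 = 1.993744
sqrt(1.993744 + 1.492005) = 1.867016
dt = 1.867016 - 1.412 = 0.455016

0.455016


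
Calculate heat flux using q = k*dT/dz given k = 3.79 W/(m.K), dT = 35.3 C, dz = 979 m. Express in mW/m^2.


q = k * dT / dz * 1000
= 3.79 * 35.3 / 979 * 1000
= 0.136657 * 1000
= 136.6568 mW/m^2

136.6568


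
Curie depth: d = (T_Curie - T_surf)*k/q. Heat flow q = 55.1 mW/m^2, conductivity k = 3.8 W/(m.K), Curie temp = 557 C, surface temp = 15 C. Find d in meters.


T_Curie - T_surf = 557 - 15 = 542 C
Convert q to W/m^2: 55.1 mW/m^2 = 0.0551 W/m^2
d = 542 * 3.8 / 0.0551 = 37379.31 m

37379.31


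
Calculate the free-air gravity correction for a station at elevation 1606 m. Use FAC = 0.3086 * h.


FAC = 0.3086 * h
= 0.3086 * 1606
= 495.6116 mGal

495.6116


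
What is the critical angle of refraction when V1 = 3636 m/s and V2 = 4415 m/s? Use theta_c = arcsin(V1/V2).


V1/V2 = 3636/4415 = 0.823556
theta_c = arcsin(0.823556) = 55.4424 degrees

55.4424


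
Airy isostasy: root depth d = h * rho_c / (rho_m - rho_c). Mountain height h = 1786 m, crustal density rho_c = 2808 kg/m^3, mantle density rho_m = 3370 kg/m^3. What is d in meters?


rho_m - rho_c = 3370 - 2808 = 562
d = 1786 * 2808 / 562
= 5015088 / 562
= 8923.64 m

8923.64


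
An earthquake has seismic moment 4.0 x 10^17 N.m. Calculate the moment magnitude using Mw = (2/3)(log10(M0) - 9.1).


log10(M0) = log10(4.0 x 10^17) = 17.6021
Mw = 2/3 * (17.6021 - 9.1)
= 2/3 * 8.5021
= 5.67

5.67


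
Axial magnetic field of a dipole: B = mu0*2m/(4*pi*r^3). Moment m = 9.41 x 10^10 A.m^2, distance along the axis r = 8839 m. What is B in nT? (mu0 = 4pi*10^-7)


m = 9.41 x 10^10 = 94100000000 A.m^2
2m = 188200000000 A.m^2
r^3 = 8839^3 = 690572693719
B = (4pi*10^-7) * 188200000000 / (4*pi * 690572693719) * 1e9
= 236499.094962 / 8677992405429.3 * 1e9
= 27.2527 nT

27.2527


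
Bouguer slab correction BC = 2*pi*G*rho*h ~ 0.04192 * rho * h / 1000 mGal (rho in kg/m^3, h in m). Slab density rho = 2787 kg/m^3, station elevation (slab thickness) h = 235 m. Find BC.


BC = 0.04192 * rho * h / 1000
= 0.04192 * 2787 * 235 / 1000
= 27.4553 mGal

27.4553


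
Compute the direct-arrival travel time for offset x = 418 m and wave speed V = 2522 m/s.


t = x / V
= 418 / 2522
= 0.1657 s

0.1657


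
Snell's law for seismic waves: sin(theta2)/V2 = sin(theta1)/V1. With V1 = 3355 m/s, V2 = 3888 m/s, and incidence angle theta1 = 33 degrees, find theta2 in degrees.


sin(theta1) = sin(33 deg) = 0.544639
sin(theta2) = V2/V1 * sin(theta1) = 3888/3355 * 0.544639 = 0.631164
theta2 = arcsin(0.631164) = 39.1361 degrees

39.1361


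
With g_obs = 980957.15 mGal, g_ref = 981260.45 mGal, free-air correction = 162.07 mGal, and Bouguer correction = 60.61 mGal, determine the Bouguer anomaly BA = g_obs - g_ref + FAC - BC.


BA = g_obs - g_ref + FAC - BC
= 980957.15 - 981260.45 + 162.07 - 60.61
= -201.84 mGal

-201.84


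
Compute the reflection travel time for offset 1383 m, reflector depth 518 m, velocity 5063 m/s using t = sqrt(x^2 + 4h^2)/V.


x^2 + 4h^2 = 1383^2 + 4*518^2 = 1912689 + 1073296 = 2985985
sqrt(2985985) = 1728.0003
t = 1728.0003 / 5063 = 0.3413 s

0.3413


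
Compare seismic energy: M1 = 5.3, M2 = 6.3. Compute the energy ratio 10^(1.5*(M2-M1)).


M2 - M1 = 6.3 - 5.3 = 1.0
1.5 * 1.0 = 1.5
ratio = 10^1.5 = 31.62

31.62


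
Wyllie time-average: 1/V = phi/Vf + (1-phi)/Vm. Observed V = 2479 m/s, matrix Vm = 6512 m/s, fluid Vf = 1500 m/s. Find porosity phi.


1/V - 1/Vm = 1/2479 - 1/6512 = 0.00024983
1/Vf - 1/Vm = 1/1500 - 1/6512 = 0.0005131
phi = 0.00024983 / 0.0005131 = 0.4869

0.4869


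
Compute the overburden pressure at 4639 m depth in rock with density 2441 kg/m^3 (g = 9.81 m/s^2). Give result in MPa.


P = rho * g * z / 1e6
= 2441 * 9.81 * 4639 / 1e6
= 111086468.19 / 1e6
= 111.0865 MPa

111.0865


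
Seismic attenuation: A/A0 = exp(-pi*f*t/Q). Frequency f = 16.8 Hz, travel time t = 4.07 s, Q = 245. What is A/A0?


pi*f*t/Q = pi*16.8*4.07/245 = 0.876774
A/A0 = exp(-0.876774) = 0.416123

0.416123


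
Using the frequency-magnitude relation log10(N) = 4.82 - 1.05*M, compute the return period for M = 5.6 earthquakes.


log10(N) = 4.82 - 1.05*5.6 = -1.06
N = 10^-1.06 = 0.087096
T = 1/N = 1/0.087096 = 11.4815 years

11.4815


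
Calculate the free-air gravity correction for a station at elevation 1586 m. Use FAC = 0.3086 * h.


FAC = 0.3086 * h
= 0.3086 * 1586
= 489.4396 mGal

489.4396


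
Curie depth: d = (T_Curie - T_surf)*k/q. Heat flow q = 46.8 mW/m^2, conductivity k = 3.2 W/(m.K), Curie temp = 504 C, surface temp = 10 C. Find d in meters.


T_Curie - T_surf = 504 - 10 = 494 C
Convert q to W/m^2: 46.8 mW/m^2 = 0.0468 W/m^2
d = 494 * 3.2 / 0.0468 = 33777.78 m

33777.78


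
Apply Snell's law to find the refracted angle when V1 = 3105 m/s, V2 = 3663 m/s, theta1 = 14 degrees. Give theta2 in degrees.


sin(theta1) = sin(14 deg) = 0.241922
sin(theta2) = V2/V1 * sin(theta1) = 3663/3105 * 0.241922 = 0.285398
theta2 = arcsin(0.285398) = 16.5826 degrees

16.5826


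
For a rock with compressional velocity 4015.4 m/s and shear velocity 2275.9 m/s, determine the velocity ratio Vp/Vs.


Vp/Vs = 4015.4 / 2275.9
= 1.7643

1.7643


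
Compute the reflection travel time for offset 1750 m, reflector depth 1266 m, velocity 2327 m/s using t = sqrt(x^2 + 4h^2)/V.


x^2 + 4h^2 = 1750^2 + 4*1266^2 = 3062500 + 6411024 = 9473524
sqrt(9473524) = 3077.909
t = 3077.909 / 2327 = 1.3227 s

1.3227


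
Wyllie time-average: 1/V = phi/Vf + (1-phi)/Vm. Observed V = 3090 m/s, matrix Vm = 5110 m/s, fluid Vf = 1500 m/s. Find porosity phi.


1/V - 1/Vm = 1/3090 - 1/5110 = 0.00012793
1/Vf - 1/Vm = 1/1500 - 1/5110 = 0.00047097
phi = 0.00012793 / 0.00047097 = 0.2716

0.2716


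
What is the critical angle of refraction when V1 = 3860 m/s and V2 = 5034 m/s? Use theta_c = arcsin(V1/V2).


V1/V2 = 3860/5034 = 0.766786
theta_c = arcsin(0.766786) = 50.0661 degrees

50.0661


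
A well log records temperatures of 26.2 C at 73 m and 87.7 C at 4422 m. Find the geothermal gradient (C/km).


dT = 87.7 - 26.2 = 61.5 C
dz = 4422 - 73 = 4349 m
gradient = dT/dz * 1000 = 61.5/4349 * 1000 = 14.1412 C/km

14.1412


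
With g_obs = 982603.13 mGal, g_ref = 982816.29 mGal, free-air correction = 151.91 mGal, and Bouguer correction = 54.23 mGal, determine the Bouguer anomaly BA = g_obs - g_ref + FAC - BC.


BA = g_obs - g_ref + FAC - BC
= 982603.13 - 982816.29 + 151.91 - 54.23
= -115.48 mGal

-115.48


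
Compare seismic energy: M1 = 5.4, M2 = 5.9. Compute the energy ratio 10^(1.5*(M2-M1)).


M2 - M1 = 5.9 - 5.4 = 0.5
1.5 * 0.5 = 0.75
ratio = 10^0.75 = 5.62

5.62


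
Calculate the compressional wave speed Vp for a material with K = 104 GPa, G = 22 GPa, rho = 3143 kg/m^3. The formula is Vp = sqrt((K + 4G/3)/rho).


First compute the effective modulus:
K + 4G/3 = 104e9 + 4*22e9/3 = 133333333333.33 Pa
Then divide by density:
133333333333.33 / 3143 = 42422314.1372 Pa/(kg/m^3)
Take the square root:
Vp = sqrt(42422314.1372) = 6513.24 m/s

6513.24


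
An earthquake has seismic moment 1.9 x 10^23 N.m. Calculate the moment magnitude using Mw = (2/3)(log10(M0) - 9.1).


log10(M0) = log10(1.9 x 10^23) = 23.2788
Mw = 2/3 * (23.2788 - 9.1)
= 2/3 * 14.1788
= 9.45

9.45


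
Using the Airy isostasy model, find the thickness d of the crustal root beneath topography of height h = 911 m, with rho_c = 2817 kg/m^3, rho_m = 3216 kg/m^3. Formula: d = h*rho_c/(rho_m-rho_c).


rho_m - rho_c = 3216 - 2817 = 399
d = 911 * 2817 / 399
= 2566287 / 399
= 6431.8 m

6431.8


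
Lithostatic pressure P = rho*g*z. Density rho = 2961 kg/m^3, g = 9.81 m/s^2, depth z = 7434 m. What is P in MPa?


P = rho * g * z / 1e6
= 2961 * 9.81 * 7434 / 1e6
= 215938445.94 / 1e6
= 215.9384 MPa

215.9384


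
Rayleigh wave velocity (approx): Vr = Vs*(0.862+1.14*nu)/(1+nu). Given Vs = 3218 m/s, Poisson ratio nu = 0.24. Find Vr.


Numerator factor = 0.862 + 1.14*0.24 = 1.1356
Denominator = 1 + 0.24 = 1.24
Vr = 3218 * 1.1356 / 1.24 = 2947.07 m/s

2947.07


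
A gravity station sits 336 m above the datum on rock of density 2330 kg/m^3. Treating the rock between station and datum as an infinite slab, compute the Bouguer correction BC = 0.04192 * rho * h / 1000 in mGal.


BC = 0.04192 * rho * h / 1000
= 0.04192 * 2330 * 336 / 1000
= 32.8183 mGal

32.8183


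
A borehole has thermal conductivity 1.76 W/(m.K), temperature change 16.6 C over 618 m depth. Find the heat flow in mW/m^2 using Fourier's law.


q = k * dT / dz * 1000
= 1.76 * 16.6 / 618 * 1000
= 0.047275 * 1000
= 47.2751 mW/m^2

47.2751


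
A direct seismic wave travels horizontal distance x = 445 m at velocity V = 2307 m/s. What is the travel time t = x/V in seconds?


t = x / V
= 445 / 2307
= 0.1929 s

0.1929


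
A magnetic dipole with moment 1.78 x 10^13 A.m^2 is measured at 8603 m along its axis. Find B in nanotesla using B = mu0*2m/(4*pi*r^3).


m = 1.78 x 10^13 = 17800000000000 A.m^2
2m = 35600000000000 A.m^2
r^3 = 8603^3 = 636721872227
B = (4pi*10^-7) * 35600000000000 / (4*pi * 636721872227) * 1e9
= 44736279.387119 / 8001283024673.13 * 1e9
= 5591.1382 nT

5591.1382


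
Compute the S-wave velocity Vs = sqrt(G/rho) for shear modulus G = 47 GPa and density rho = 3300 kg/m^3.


Convert G to Pa: G = 47e9 Pa
Compute G/rho = 47e9 / 3300 = 14242424.2424
Vs = sqrt(14242424.2424) = 3773.91 m/s

3773.91


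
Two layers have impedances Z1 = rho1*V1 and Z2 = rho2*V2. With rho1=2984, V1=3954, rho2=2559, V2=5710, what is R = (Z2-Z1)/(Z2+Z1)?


Z1 = 2984 * 3954 = 11798736
Z2 = 2559 * 5710 = 14611890
R = (14611890 - 11798736) / (14611890 + 11798736) = 2813154 / 26410626 = 0.1065

0.1065


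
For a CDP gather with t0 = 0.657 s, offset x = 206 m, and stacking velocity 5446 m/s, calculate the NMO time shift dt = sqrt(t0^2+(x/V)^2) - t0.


x/Vnmo = 206/5446 = 0.037826
(x/Vnmo)^2 = 0.001431
t0^2 = 0.431649
sqrt(0.431649 + 0.001431) = 0.658088
dt = 0.658088 - 0.657 = 0.001088

0.001088


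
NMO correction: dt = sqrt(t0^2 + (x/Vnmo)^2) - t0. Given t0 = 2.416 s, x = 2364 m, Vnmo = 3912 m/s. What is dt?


x/Vnmo = 2364/3912 = 0.604294
(x/Vnmo)^2 = 0.365172
t0^2 = 5.837056
sqrt(5.837056 + 0.365172) = 2.490427
dt = 2.490427 - 2.416 = 0.074427

0.074427


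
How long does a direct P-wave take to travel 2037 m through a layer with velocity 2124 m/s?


t = x / V
= 2037 / 2124
= 0.959 s

0.959


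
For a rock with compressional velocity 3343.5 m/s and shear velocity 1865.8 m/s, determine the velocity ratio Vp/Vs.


Vp/Vs = 3343.5 / 1865.8
= 1.792

1.792


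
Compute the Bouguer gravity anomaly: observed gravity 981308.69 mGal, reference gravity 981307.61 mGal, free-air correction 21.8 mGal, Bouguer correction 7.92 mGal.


BA = g_obs - g_ref + FAC - BC
= 981308.69 - 981307.61 + 21.8 - 7.92
= 14.96 mGal

14.96


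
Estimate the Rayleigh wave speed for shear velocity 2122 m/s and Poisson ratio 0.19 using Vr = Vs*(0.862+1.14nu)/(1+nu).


Numerator factor = 0.862 + 1.14*0.19 = 1.0786
Denominator = 1 + 0.19 = 1.19
Vr = 2122 * 1.0786 / 1.19 = 1923.35 m/s

1923.35


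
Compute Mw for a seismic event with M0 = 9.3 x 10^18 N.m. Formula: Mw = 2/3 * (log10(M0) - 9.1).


log10(M0) = log10(9.3 x 10^18) = 18.9685
Mw = 2/3 * (18.9685 - 9.1)
= 2/3 * 9.8685
= 6.58

6.58


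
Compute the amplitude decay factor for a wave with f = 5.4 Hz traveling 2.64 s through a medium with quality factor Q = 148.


pi*f*t/Q = pi*5.4*2.64/148 = 0.302612
A/A0 = exp(-0.302612) = 0.738886

0.738886


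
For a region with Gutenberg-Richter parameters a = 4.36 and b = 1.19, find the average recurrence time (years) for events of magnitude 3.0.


log10(N) = 4.36 - 1.19*3.0 = 0.79
N = 10^0.79 = 6.16595
T = 1/N = 1/6.16595 = 0.1622 years

0.1622


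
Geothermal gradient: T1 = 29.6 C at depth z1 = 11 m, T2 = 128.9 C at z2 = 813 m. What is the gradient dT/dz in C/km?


dT = 128.9 - 29.6 = 99.3 C
dz = 813 - 11 = 802 m
gradient = dT/dz * 1000 = 99.3/802 * 1000 = 123.8155 C/km

123.8155


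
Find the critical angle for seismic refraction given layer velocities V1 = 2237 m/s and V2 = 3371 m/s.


V1/V2 = 2237/3371 = 0.663601
theta_c = arcsin(0.663601) = 41.5751 degrees

41.5751


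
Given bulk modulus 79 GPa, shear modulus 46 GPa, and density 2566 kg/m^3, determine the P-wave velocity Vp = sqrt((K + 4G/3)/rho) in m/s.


First compute the effective modulus:
K + 4G/3 = 79e9 + 4*46e9/3 = 140333333333.33 Pa
Then divide by density:
140333333333.33 / 2566 = 54689529.748 Pa/(kg/m^3)
Take the square root:
Vp = sqrt(54689529.748) = 7395.24 m/s

7395.24


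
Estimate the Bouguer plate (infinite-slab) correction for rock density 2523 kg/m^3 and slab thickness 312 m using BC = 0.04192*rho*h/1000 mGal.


BC = 0.04192 * rho * h / 1000
= 0.04192 * 2523 * 312 / 1000
= 32.9984 mGal

32.9984


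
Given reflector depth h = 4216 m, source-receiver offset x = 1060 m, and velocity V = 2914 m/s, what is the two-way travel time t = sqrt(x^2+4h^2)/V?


x^2 + 4h^2 = 1060^2 + 4*4216^2 = 1123600 + 71098624 = 72222224
sqrt(72222224) = 8498.366
t = 8498.366 / 2914 = 2.9164 s

2.9164


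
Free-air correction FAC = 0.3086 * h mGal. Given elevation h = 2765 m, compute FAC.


FAC = 0.3086 * h
= 0.3086 * 2765
= 853.279 mGal

853.279


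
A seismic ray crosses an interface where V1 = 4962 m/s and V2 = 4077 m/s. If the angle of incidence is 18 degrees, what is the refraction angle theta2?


sin(theta1) = sin(18 deg) = 0.309017
sin(theta2) = V2/V1 * sin(theta1) = 4077/4962 * 0.309017 = 0.253902
theta2 = arcsin(0.253902) = 14.7085 degrees

14.7085


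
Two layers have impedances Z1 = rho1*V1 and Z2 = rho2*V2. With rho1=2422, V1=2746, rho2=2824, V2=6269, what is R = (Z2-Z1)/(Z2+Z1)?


Z1 = 2422 * 2746 = 6650812
Z2 = 2824 * 6269 = 17703656
R = (17703656 - 6650812) / (17703656 + 6650812) = 11052844 / 24354468 = 0.4538

0.4538


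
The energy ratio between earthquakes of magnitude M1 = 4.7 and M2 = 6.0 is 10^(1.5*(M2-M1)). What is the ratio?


M2 - M1 = 6.0 - 4.7 = 1.3
1.5 * 1.3 = 1.95
ratio = 10^1.95 = 89.13

89.13


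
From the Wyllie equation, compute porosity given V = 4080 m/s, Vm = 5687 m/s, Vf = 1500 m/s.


1/V - 1/Vm = 1/4080 - 1/5687 = 6.926e-05
1/Vf - 1/Vm = 1/1500 - 1/5687 = 0.00049083
phi = 6.926e-05 / 0.00049083 = 0.1411

0.1411


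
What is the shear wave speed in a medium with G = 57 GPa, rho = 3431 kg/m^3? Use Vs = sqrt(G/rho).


Convert G to Pa: G = 57e9 Pa
Compute G/rho = 57e9 / 3431 = 16613232.2938
Vs = sqrt(16613232.2938) = 4075.93 m/s

4075.93


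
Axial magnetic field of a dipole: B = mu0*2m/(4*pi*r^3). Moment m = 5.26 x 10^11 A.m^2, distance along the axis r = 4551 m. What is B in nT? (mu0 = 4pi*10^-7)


m = 5.26 x 10^11 = 526000000000 A.m^2
2m = 1052000000000 A.m^2
r^3 = 4551^3 = 94258496151
B = (4pi*10^-7) * 1052000000000 / (4*pi * 94258496151) * 1e9
= 1321982.188631 / 1184487196185.61 * 1e9
= 1116.0798 nT

1116.0798


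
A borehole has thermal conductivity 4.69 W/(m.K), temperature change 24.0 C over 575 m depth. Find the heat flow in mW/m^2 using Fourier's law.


q = k * dT / dz * 1000
= 4.69 * 24.0 / 575 * 1000
= 0.195757 * 1000
= 195.7565 mW/m^2

195.7565


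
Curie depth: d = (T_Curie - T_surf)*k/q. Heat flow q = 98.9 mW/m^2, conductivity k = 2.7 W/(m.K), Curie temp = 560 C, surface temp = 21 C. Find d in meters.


T_Curie - T_surf = 560 - 21 = 539 C
Convert q to W/m^2: 98.9 mW/m^2 = 0.0989 W/m^2
d = 539 * 2.7 / 0.0989 = 14714.86 m

14714.86


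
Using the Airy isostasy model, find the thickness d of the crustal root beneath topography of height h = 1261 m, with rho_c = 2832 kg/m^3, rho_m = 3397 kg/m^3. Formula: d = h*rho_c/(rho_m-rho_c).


rho_m - rho_c = 3397 - 2832 = 565
d = 1261 * 2832 / 565
= 3571152 / 565
= 6320.62 m

6320.62


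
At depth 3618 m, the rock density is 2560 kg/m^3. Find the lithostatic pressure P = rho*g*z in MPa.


P = rho * g * z / 1e6
= 2560 * 9.81 * 3618 / 1e6
= 90861004.8 / 1e6
= 90.861 MPa

90.861


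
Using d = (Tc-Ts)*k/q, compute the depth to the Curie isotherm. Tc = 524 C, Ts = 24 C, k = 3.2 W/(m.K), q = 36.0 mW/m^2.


T_Curie - T_surf = 524 - 24 = 500 C
Convert q to W/m^2: 36.0 mW/m^2 = 0.036 W/m^2
d = 500 * 3.2 / 0.036 = 44444.44 m

44444.44


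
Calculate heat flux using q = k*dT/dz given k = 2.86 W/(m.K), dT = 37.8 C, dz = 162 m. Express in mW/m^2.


q = k * dT / dz * 1000
= 2.86 * 37.8 / 162 * 1000
= 0.667333 * 1000
= 667.3333 mW/m^2

667.3333


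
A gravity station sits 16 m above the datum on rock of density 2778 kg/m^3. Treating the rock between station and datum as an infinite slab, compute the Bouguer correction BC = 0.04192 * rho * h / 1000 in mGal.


BC = 0.04192 * rho * h / 1000
= 0.04192 * 2778 * 16 / 1000
= 1.8633 mGal

1.8633


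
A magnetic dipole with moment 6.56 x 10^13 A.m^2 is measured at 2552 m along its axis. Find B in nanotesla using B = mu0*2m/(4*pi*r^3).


m = 6.56 x 10^13 = 65600000000000 A.m^2
2m = 131200000000000 A.m^2
r^3 = 2552^3 = 16620420608
B = (4pi*10^-7) * 131200000000000 / (4*pi * 16620420608) * 1e9
= 164870782.460392 / 208858365126.66 * 1e9
= 789390.3716 nT

789390.3716


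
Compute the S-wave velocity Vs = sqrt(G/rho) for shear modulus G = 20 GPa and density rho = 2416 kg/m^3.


Convert G to Pa: G = 20e9 Pa
Compute G/rho = 20e9 / 2416 = 8278145.6954
Vs = sqrt(8278145.6954) = 2877.18 m/s

2877.18


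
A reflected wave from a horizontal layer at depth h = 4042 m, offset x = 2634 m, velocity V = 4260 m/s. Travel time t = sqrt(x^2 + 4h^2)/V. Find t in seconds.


x^2 + 4h^2 = 2634^2 + 4*4042^2 = 6937956 + 65351056 = 72289012
sqrt(72289012) = 8502.2945
t = 8502.2945 / 4260 = 1.9958 s

1.9958


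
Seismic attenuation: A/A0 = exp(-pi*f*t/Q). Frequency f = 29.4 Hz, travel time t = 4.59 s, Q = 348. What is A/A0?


pi*f*t/Q = pi*29.4*4.59/348 = 1.218234
A/A0 = exp(-1.218234) = 0.295752

0.295752


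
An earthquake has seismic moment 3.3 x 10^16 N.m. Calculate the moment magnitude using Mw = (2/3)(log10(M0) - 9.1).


log10(M0) = log10(3.3 x 10^16) = 16.5185
Mw = 2/3 * (16.5185 - 9.1)
= 2/3 * 7.4185
= 4.95

4.95


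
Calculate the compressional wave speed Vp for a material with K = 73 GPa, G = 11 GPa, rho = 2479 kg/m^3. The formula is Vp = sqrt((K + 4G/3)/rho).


First compute the effective modulus:
K + 4G/3 = 73e9 + 4*11e9/3 = 87666666666.67 Pa
Then divide by density:
87666666666.67 / 2479 = 35363721.9309 Pa/(kg/m^3)
Take the square root:
Vp = sqrt(35363721.9309) = 5946.74 m/s

5946.74


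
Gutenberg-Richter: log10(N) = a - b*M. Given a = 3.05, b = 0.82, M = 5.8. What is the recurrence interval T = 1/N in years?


log10(N) = 3.05 - 0.82*5.8 = -1.706
N = 10^-1.706 = 0.019679
T = 1/N = 1/0.019679 = 50.8159 years

50.8159


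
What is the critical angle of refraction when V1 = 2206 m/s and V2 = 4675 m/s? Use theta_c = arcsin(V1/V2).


V1/V2 = 2206/4675 = 0.471872
theta_c = arcsin(0.471872) = 28.1559 degrees

28.1559


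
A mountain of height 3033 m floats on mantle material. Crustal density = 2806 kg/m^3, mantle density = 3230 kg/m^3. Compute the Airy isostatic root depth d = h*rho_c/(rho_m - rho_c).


rho_m - rho_c = 3230 - 2806 = 424
d = 3033 * 2806 / 424
= 8510598 / 424
= 20072.17 m

20072.17


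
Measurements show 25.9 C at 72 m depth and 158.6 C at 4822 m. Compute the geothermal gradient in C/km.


dT = 158.6 - 25.9 = 132.7 C
dz = 4822 - 72 = 4750 m
gradient = dT/dz * 1000 = 132.7/4750 * 1000 = 27.9368 C/km

27.9368


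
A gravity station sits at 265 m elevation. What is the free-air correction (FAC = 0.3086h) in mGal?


FAC = 0.3086 * h
= 0.3086 * 265
= 81.779 mGal

81.779


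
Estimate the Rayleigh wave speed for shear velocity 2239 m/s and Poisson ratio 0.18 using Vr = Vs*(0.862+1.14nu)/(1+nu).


Numerator factor = 0.862 + 1.14*0.18 = 1.0672
Denominator = 1 + 0.18 = 1.18
Vr = 2239 * 1.0672 / 1.18 = 2024.97 m/s

2024.97


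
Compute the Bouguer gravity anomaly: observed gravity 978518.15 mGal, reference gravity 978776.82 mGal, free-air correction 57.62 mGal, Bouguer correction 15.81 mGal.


BA = g_obs - g_ref + FAC - BC
= 978518.15 - 978776.82 + 57.62 - 15.81
= -216.86 mGal

-216.86


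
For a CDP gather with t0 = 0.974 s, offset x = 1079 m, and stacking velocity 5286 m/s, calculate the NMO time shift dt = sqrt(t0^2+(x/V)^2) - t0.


x/Vnmo = 1079/5286 = 0.204124
(x/Vnmo)^2 = 0.041667
t0^2 = 0.948676
sqrt(0.948676 + 0.041667) = 0.99516
dt = 0.99516 - 0.974 = 0.02116

0.02116


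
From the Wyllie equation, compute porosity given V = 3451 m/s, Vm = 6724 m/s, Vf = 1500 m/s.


1/V - 1/Vm = 1/3451 - 1/6724 = 0.00014105
1/Vf - 1/Vm = 1/1500 - 1/6724 = 0.00051795
phi = 0.00014105 / 0.00051795 = 0.2723

0.2723


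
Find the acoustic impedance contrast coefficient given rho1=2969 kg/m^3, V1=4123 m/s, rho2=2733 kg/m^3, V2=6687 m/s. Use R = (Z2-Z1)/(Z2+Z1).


Z1 = 2969 * 4123 = 12241187
Z2 = 2733 * 6687 = 18275571
R = (18275571 - 12241187) / (18275571 + 12241187) = 6034384 / 30516758 = 0.1977

0.1977


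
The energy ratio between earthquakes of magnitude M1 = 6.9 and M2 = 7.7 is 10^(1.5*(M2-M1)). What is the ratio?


M2 - M1 = 7.7 - 6.9 = 0.8
1.5 * 0.8 = 1.2
ratio = 10^1.2 = 15.85

15.85


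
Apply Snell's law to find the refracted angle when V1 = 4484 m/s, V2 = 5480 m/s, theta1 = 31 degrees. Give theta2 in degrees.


sin(theta1) = sin(31 deg) = 0.515038
sin(theta2) = V2/V1 * sin(theta1) = 5480/4484 * 0.515038 = 0.62944
theta2 = arcsin(0.62944) = 39.0088 degrees

39.0088


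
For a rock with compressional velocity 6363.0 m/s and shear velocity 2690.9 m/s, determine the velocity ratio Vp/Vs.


Vp/Vs = 6363.0 / 2690.9
= 2.3646

2.3646


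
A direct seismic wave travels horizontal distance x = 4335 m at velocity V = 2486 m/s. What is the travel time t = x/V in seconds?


t = x / V
= 4335 / 2486
= 1.7438 s

1.7438


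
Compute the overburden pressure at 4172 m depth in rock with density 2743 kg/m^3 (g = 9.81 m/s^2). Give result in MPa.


P = rho * g * z / 1e6
= 2743 * 9.81 * 4172 / 1e6
= 112263638.76 / 1e6
= 112.2636 MPa

112.2636


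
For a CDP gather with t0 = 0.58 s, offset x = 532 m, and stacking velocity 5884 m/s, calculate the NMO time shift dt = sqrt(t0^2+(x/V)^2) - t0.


x/Vnmo = 532/5884 = 0.090415
(x/Vnmo)^2 = 0.008175
t0^2 = 0.3364
sqrt(0.3364 + 0.008175) = 0.587005
dt = 0.587005 - 0.58 = 0.007005

0.007005


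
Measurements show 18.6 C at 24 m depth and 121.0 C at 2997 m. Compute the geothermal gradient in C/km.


dT = 121.0 - 18.6 = 102.4 C
dz = 2997 - 24 = 2973 m
gradient = dT/dz * 1000 = 102.4/2973 * 1000 = 34.4433 C/km

34.4433


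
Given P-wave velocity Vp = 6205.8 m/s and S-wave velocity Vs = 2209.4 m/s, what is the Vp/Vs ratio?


Vp/Vs = 6205.8 / 2209.4
= 2.8088

2.8088


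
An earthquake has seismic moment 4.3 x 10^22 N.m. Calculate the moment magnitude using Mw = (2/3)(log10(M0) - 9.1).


log10(M0) = log10(4.3 x 10^22) = 22.6335
Mw = 2/3 * (22.6335 - 9.1)
= 2/3 * 13.5335
= 9.02

9.02


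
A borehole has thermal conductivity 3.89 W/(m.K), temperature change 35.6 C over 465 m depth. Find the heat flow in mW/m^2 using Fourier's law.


q = k * dT / dz * 1000
= 3.89 * 35.6 / 465 * 1000
= 0.297815 * 1000
= 297.8151 mW/m^2

297.8151


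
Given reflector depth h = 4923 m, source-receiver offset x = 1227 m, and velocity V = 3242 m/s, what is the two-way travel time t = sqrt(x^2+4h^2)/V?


x^2 + 4h^2 = 1227^2 + 4*4923^2 = 1505529 + 96943716 = 98449245
sqrt(98449245) = 9922.1593
t = 9922.1593 / 3242 = 3.0605 s

3.0605


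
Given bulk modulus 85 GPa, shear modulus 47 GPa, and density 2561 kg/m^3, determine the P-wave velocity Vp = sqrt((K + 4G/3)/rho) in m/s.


First compute the effective modulus:
K + 4G/3 = 85e9 + 4*47e9/3 = 147666666666.67 Pa
Then divide by density:
147666666666.67 / 2561 = 57659768.3197 Pa/(kg/m^3)
Take the square root:
Vp = sqrt(57659768.3197) = 7593.4 m/s

7593.4


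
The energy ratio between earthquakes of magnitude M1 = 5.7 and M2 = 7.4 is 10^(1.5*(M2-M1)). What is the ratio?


M2 - M1 = 7.4 - 5.7 = 1.7
1.5 * 1.7 = 2.55
ratio = 10^2.55 = 354.81

354.81


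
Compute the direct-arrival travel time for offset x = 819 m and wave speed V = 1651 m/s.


t = x / V
= 819 / 1651
= 0.4961 s

0.4961


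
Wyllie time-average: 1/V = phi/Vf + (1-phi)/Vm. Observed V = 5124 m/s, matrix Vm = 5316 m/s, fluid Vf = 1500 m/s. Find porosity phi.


1/V - 1/Vm = 1/5124 - 1/5316 = 7.05e-06
1/Vf - 1/Vm = 1/1500 - 1/5316 = 0.00047856
phi = 7.05e-06 / 0.00047856 = 0.0147

0.0147


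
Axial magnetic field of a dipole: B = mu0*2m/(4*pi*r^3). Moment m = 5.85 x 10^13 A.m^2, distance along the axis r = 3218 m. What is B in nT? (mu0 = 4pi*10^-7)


m = 5.85 x 10^13 = 58500000000000 A.m^2
2m = 117000000000000 A.m^2
r^3 = 3218^3 = 33324076232
B = (4pi*10^-7) * 117000000000000 / (4*pi * 33324076232) * 1e9
= 147026536.188002 / 418762692312.47 * 1e9
= 351097.5044 nT

351097.5044


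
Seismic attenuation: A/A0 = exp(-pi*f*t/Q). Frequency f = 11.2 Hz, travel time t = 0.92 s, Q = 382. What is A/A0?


pi*f*t/Q = pi*11.2*0.92/382 = 0.084741
A/A0 = exp(-0.084741) = 0.91875

0.91875


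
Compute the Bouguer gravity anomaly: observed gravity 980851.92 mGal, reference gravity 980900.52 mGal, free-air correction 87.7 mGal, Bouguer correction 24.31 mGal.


BA = g_obs - g_ref + FAC - BC
= 980851.92 - 980900.52 + 87.7 - 24.31
= 14.79 mGal

14.79


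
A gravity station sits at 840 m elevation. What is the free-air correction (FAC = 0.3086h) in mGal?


FAC = 0.3086 * h
= 0.3086 * 840
= 259.224 mGal

259.224


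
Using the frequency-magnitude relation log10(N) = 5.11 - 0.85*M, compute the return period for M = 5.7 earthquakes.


log10(N) = 5.11 - 0.85*5.7 = 0.265
N = 10^0.265 = 1.840772
T = 1/N = 1/1.840772 = 0.5433 years

0.5433


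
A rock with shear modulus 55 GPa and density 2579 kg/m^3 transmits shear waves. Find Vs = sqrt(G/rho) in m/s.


Convert G to Pa: G = 55e9 Pa
Compute G/rho = 55e9 / 2579 = 21326095.3858
Vs = sqrt(21326095.3858) = 4618.02 m/s

4618.02


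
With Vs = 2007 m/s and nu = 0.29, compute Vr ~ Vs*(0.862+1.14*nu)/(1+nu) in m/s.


Numerator factor = 0.862 + 1.14*0.29 = 1.1926
Denominator = 1 + 0.29 = 1.29
Vr = 2007 * 1.1926 / 1.29 = 1855.46 m/s

1855.46


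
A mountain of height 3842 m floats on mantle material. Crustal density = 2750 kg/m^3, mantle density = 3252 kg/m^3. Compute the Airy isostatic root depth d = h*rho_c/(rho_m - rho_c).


rho_m - rho_c = 3252 - 2750 = 502
d = 3842 * 2750 / 502
= 10565500 / 502
= 21046.81 m

21046.81


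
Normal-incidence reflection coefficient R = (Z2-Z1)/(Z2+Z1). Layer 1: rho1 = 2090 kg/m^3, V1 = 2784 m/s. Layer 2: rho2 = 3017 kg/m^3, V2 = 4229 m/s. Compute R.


Z1 = 2090 * 2784 = 5818560
Z2 = 3017 * 4229 = 12758893
R = (12758893 - 5818560) / (12758893 + 5818560) = 6940333 / 18577453 = 0.3736

0.3736


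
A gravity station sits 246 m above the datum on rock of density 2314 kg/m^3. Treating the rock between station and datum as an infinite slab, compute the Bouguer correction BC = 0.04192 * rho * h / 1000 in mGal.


BC = 0.04192 * rho * h / 1000
= 0.04192 * 2314 * 246 / 1000
= 23.8627 mGal

23.8627


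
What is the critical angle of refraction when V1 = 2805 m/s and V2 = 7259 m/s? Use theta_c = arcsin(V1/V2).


V1/V2 = 2805/7259 = 0.386417
theta_c = arcsin(0.386417) = 22.7317 degrees

22.7317


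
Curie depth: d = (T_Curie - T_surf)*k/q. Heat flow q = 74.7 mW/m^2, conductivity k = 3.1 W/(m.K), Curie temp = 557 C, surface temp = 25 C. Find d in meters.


T_Curie - T_surf = 557 - 25 = 532 C
Convert q to W/m^2: 74.7 mW/m^2 = 0.0747 W/m^2
d = 532 * 3.1 / 0.0747 = 22077.64 m

22077.64


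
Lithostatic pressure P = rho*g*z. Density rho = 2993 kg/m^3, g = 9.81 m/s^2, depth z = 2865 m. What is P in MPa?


P = rho * g * z / 1e6
= 2993 * 9.81 * 2865 / 1e6
= 84120210.45 / 1e6
= 84.1202 MPa

84.1202


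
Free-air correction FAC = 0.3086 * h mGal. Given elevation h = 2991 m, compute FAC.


FAC = 0.3086 * h
= 0.3086 * 2991
= 923.0226 mGal

923.0226


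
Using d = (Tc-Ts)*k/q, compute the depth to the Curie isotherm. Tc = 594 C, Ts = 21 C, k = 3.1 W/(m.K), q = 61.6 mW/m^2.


T_Curie - T_surf = 594 - 21 = 573 C
Convert q to W/m^2: 61.6 mW/m^2 = 0.0616 W/m^2
d = 573 * 3.1 / 0.0616 = 28836.04 m

28836.04


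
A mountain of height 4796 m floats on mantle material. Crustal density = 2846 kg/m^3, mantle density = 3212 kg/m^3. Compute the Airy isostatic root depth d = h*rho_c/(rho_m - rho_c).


rho_m - rho_c = 3212 - 2846 = 366
d = 4796 * 2846 / 366
= 13649416 / 366
= 37293.49 m

37293.49


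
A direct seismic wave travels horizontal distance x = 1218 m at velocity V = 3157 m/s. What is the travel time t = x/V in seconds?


t = x / V
= 1218 / 3157
= 0.3858 s

0.3858


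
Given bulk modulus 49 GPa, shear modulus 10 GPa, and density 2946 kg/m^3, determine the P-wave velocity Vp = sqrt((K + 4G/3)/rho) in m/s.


First compute the effective modulus:
K + 4G/3 = 49e9 + 4*10e9/3 = 62333333333.33 Pa
Then divide by density:
62333333333.33 / 2946 = 21158633.1749 Pa/(kg/m^3)
Take the square root:
Vp = sqrt(21158633.1749) = 4599.85 m/s

4599.85


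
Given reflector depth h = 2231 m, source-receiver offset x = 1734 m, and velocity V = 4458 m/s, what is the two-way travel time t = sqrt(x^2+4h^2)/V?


x^2 + 4h^2 = 1734^2 + 4*2231^2 = 3006756 + 19909444 = 22916200
sqrt(22916200) = 4787.0868
t = 4787.0868 / 4458 = 1.0738 s

1.0738


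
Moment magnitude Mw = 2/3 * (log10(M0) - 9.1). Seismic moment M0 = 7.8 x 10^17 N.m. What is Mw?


log10(M0) = log10(7.8 x 10^17) = 17.8921
Mw = 2/3 * (17.8921 - 9.1)
= 2/3 * 8.7921
= 5.86

5.86


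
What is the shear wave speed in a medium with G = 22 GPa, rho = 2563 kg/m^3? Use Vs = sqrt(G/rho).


Convert G to Pa: G = 22e9 Pa
Compute G/rho = 22e9 / 2563 = 8583690.9871
Vs = sqrt(8583690.9871) = 2929.79 m/s

2929.79


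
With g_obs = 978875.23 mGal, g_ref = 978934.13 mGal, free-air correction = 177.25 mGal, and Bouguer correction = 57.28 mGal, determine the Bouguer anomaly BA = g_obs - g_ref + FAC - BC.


BA = g_obs - g_ref + FAC - BC
= 978875.23 - 978934.13 + 177.25 - 57.28
= 61.07 mGal

61.07


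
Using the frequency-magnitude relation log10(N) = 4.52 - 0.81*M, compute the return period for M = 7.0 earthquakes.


log10(N) = 4.52 - 0.81*7.0 = -1.15
N = 10^-1.15 = 0.070795
T = 1/N = 1/0.070795 = 14.1254 years

14.1254


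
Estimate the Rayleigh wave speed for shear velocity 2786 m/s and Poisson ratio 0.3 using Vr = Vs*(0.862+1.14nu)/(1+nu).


Numerator factor = 0.862 + 1.14*0.3 = 1.204
Denominator = 1 + 0.3 = 1.3
Vr = 2786 * 1.204 / 1.3 = 2580.26 m/s

2580.26


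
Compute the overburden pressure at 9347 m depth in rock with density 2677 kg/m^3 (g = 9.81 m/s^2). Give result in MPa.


P = rho * g * z / 1e6
= 2677 * 9.81 * 9347 / 1e6
= 245465025.39 / 1e6
= 245.465 MPa

245.465


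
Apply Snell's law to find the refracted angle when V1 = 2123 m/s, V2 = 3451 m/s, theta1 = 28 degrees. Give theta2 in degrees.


sin(theta1) = sin(28 deg) = 0.469472
sin(theta2) = V2/V1 * sin(theta1) = 3451/2123 * 0.469472 = 0.76314
theta2 = arcsin(0.76314) = 49.7418 degrees

49.7418


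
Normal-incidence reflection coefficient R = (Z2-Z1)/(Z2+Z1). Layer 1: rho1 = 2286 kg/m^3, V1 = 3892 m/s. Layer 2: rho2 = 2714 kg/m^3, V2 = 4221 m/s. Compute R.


Z1 = 2286 * 3892 = 8897112
Z2 = 2714 * 4221 = 11455794
R = (11455794 - 8897112) / (11455794 + 8897112) = 2558682 / 20352906 = 0.1257

0.1257


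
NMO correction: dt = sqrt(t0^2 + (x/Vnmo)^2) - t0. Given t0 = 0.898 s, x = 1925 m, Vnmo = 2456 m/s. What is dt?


x/Vnmo = 1925/2456 = 0.783795
(x/Vnmo)^2 = 0.614334
t0^2 = 0.806404
sqrt(0.806404 + 0.614334) = 1.191947
dt = 1.191947 - 0.898 = 0.293947

0.293947


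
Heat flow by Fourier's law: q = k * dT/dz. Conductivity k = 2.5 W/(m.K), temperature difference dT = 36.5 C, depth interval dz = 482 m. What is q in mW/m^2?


q = k * dT / dz * 1000
= 2.5 * 36.5 / 482 * 1000
= 0.189315 * 1000
= 189.3154 mW/m^2

189.3154


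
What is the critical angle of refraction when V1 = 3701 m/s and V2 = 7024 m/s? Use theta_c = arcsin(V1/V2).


V1/V2 = 3701/7024 = 0.526908
theta_c = arcsin(0.526908) = 31.7968 degrees

31.7968


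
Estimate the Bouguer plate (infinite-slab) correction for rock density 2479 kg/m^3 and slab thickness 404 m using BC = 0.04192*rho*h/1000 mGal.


BC = 0.04192 * rho * h / 1000
= 0.04192 * 2479 * 404 / 1000
= 41.9836 mGal

41.9836


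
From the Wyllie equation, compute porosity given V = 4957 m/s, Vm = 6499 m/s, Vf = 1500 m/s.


1/V - 1/Vm = 1/4957 - 1/6499 = 4.787e-05
1/Vf - 1/Vm = 1/1500 - 1/6499 = 0.0005128
phi = 4.787e-05 / 0.0005128 = 0.0933

0.0933


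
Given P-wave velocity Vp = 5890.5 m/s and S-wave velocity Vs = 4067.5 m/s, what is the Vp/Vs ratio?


Vp/Vs = 5890.5 / 4067.5
= 1.4482

1.4482


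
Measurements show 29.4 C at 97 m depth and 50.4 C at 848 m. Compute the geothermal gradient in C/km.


dT = 50.4 - 29.4 = 21.0 C
dz = 848 - 97 = 751 m
gradient = dT/dz * 1000 = 21.0/751 * 1000 = 27.9627 C/km

27.9627


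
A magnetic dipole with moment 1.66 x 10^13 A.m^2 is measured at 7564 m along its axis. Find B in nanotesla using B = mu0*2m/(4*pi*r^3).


m = 1.66 x 10^13 = 16600000000000 A.m^2
2m = 33200000000000 A.m^2
r^3 = 7564^3 = 432767422144
B = (4pi*10^-7) * 33200000000000 / (4*pi * 432767422144) * 1e9
= 41720350.439672 / 5438315816482.33 * 1e9
= 7671.5571 nT

7671.5571


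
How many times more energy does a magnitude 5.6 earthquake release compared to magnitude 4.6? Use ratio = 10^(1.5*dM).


M2 - M1 = 5.6 - 4.6 = 1.0
1.5 * 1.0 = 1.5
ratio = 10^1.5 = 31.62

31.62


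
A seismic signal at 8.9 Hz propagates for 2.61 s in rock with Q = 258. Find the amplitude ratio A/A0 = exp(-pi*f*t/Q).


pi*f*t/Q = pi*8.9*2.61/258 = 0.282853
A/A0 = exp(-0.282853) = 0.753631

0.753631


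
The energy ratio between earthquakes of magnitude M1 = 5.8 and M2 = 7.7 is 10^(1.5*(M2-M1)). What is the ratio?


M2 - M1 = 7.7 - 5.8 = 1.9
1.5 * 1.9 = 2.85
ratio = 10^2.85 = 707.95

707.95


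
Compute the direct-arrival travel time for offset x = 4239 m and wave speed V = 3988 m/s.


t = x / V
= 4239 / 3988
= 1.0629 s

1.0629


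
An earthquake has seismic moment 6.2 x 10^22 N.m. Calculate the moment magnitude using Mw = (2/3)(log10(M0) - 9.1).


log10(M0) = log10(6.2 x 10^22) = 22.7924
Mw = 2/3 * (22.7924 - 9.1)
= 2/3 * 13.6924
= 9.13

9.13


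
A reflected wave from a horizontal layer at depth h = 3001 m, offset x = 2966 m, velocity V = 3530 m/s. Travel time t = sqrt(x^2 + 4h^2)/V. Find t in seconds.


x^2 + 4h^2 = 2966^2 + 4*3001^2 = 8797156 + 36024004 = 44821160
sqrt(44821160) = 6694.8607
t = 6694.8607 / 3530 = 1.8966 s

1.8966


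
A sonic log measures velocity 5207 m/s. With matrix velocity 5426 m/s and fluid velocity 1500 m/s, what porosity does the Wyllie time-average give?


1/V - 1/Vm = 1/5207 - 1/5426 = 7.75e-06
1/Vf - 1/Vm = 1/1500 - 1/5426 = 0.00048237
phi = 7.75e-06 / 0.00048237 = 0.0161

0.0161


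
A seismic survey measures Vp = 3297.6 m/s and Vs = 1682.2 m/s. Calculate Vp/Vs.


Vp/Vs = 3297.6 / 1682.2
= 1.9603

1.9603


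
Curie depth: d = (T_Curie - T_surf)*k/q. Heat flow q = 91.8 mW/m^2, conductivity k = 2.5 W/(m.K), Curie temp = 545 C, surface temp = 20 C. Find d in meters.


T_Curie - T_surf = 545 - 20 = 525 C
Convert q to W/m^2: 91.8 mW/m^2 = 0.0918 W/m^2
d = 525 * 2.5 / 0.0918 = 14297.39 m

14297.39


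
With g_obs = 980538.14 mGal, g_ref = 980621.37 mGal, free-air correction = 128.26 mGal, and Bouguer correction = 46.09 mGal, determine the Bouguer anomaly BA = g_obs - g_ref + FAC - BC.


BA = g_obs - g_ref + FAC - BC
= 980538.14 - 980621.37 + 128.26 - 46.09
= -1.06 mGal

-1.06


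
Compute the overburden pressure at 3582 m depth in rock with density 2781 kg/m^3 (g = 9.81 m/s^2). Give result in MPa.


P = rho * g * z / 1e6
= 2781 * 9.81 * 3582 / 1e6
= 97722727.02 / 1e6
= 97.7227 MPa

97.7227


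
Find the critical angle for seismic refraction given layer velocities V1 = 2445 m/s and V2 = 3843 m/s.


V1/V2 = 2445/3843 = 0.636222
theta_c = arcsin(0.636222) = 39.5107 degrees

39.5107


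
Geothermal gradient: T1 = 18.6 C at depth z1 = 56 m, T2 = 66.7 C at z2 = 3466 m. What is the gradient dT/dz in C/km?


dT = 66.7 - 18.6 = 48.1 C
dz = 3466 - 56 = 3410 m
gradient = dT/dz * 1000 = 48.1/3410 * 1000 = 14.1056 C/km

14.1056


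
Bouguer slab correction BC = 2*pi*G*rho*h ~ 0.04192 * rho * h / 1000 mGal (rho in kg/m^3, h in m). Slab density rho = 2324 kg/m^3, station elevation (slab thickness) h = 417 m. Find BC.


BC = 0.04192 * rho * h / 1000
= 0.04192 * 2324 * 417 / 1000
= 40.625 mGal

40.625
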